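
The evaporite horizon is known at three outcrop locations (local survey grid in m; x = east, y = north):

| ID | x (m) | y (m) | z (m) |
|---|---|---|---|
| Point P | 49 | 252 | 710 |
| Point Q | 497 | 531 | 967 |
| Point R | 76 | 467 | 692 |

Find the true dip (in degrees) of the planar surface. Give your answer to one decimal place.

35.0°

Two edge vectors: Point P→Point Q = (448, 279, 257), Point P→Point R = (27, 215, -18).
Normal n = (Point P→Point Q) × (Point P→Point R) = (-60277, 15003, 88787).
So ∂z/∂x = −n_x/n_z = 0.67889 and ∂z/∂y = −n_y/n_z = −0.16898.
Gradient magnitude |∇z| = √(a² + b²) = √(0.46090 + 0.02855) = 0.69961.
True dip = arctan(0.69961) = 35.0°, dipping toward WNW (azimuth ≈ 284°).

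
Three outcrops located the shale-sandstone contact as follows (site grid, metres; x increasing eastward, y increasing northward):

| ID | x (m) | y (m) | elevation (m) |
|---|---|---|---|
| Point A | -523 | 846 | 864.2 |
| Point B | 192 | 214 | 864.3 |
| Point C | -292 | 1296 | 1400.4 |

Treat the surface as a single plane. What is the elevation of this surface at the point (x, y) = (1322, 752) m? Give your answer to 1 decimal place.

Two edge vectors: Point A→Point B = (715, -632, 0.1), Point A→Point C = (231, 450, 536.2).
Normal n = (Point A→Point B) × (Point A→Point C) = (-338923.4, -383359.9, 467742).
So ∂z/∂x = −n_x/n_z = 0.724595 and ∂z/∂y = −n_y/n_z = 0.819597.
Intercept c from Point A: 864.2 + 378.96 − 693.38 = 549.78.
At (1322, 752): z = 957.9 + 616.3 + 549.78 = 2124.0 m.

2124.0 m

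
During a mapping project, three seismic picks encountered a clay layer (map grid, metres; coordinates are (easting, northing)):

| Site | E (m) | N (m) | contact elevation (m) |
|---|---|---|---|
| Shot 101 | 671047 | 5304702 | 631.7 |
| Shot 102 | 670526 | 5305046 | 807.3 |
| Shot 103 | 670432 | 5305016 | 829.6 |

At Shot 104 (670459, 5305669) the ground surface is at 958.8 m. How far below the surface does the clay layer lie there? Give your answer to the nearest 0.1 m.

Two edge vectors: Shot 101→Shot 102 = (-521, 344, 175.6), Shot 101→Shot 103 = (-615, 314, 197.9).
Normal n = (Shot 101→Shot 102) × (Shot 101→Shot 103) = (12939.2, -4888.1, 47966).
So ∂z/∂E = −n_x/n_z = −0.269757745 and ∂z/∂N = −n_y/n_z = 0.101907601.
Intercept c from Shot 101: 631.7 + 181020.13 − 540589.46 = −358937.63.
At (670459, 5305669): z_contact = −180861.51 + 540688.00 − 358937.63 = 888.86 m.
Depth below ground = 958.8 − 888.86 = 69.9 m.

69.9 m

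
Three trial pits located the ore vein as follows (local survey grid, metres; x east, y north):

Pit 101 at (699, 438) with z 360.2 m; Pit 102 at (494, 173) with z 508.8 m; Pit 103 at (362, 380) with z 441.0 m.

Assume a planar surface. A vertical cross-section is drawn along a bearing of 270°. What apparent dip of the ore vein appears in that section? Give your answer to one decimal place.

Two edge vectors: Pit 101→Pit 102 = (-205, -265, 148.6), Pit 101→Pit 103 = (-337, -58, 80.8).
Normal n = (Pit 101→Pit 102) × (Pit 101→Pit 103) = (-12793.2, -33514.2, -77415).
So ∂z/∂x = −n_x/n_z = −0.16525 and ∂z/∂y = −n_y/n_z = −0.43292.
Unit vector along 270° is (sin 270°, cos 270°) = (-1.0000, -0.0000).
Slope in that direction = a·(-1.0000) + b·(-0.0000) = 0.16525.
Apparent dip = arctan|0.16525| = 9.4° (true dip is 24.9°, so apparent ≤ true as expected).

9.4°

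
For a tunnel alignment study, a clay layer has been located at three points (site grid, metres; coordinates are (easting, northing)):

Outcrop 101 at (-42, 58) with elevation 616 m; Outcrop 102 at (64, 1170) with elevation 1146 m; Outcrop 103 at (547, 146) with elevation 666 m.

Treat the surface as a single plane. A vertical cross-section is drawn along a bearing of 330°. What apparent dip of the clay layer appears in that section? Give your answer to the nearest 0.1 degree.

22.0°

Two edge vectors: Outcrop 101→Outcrop 102 = (106, 1112, 530), Outcrop 101→Outcrop 103 = (589, 88, 50).
Normal n = (Outcrop 101→Outcrop 102) × (Outcrop 101→Outcrop 103) = (8960, 306870, -645640).
So ∂z/∂E = −n_x/n_z = 0.01388 and ∂z/∂N = −n_y/n_z = 0.47530.
Unit vector along 330° is (sin 330°, cos 330°) = (-0.5000, 0.8660).
Slope in that direction = a·(-0.5000) + b·(0.8660) = 0.40468.
Apparent dip = arctan|0.40468| = 22.0° (true dip is 25.4°, so apparent ≤ true as expected).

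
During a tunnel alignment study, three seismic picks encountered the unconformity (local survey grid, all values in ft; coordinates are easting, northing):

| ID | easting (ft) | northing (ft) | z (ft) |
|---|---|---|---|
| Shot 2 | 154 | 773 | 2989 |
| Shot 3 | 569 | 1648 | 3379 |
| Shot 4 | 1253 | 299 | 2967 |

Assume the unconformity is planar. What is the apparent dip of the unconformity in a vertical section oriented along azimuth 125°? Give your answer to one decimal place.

5.7°

Two edge vectors: Shot 2→Shot 3 = (415, 875, 390), Shot 2→Shot 4 = (1099, -474, -22).
Normal n = (Shot 2→Shot 3) × (Shot 2→Shot 4) = (165610, 437740, -1158335).
So ∂z/∂easting = −n_x/n_z = 0.14297 and ∂z/∂northing = −n_y/n_z = 0.37790.
Unit vector along 125° is (sin 125°, cos 125°) = (0.8192, -0.5736).
Slope in that direction = a·(0.8192) + b·(-0.5736) = −0.09964.
Apparent dip = arctan|0.09964| = 5.7° (true dip is 22.0°, so apparent ≤ true as expected).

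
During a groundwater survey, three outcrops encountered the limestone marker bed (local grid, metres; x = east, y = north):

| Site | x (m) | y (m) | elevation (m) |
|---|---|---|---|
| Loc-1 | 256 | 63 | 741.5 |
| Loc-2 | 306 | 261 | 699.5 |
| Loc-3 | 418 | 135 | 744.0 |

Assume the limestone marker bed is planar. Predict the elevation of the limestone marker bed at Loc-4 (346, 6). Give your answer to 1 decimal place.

Let the plane be z = a·x + b·y + c.
Loc-2−Loc-1: 50a + 198b = −42;  Loc-3−Loc-1: 162a + 72b = 2.5.
Solving gives a = 0.12358, b = −0.24333.
Then c = 741.5 − a·256 − b·63 = 725.19.
At (346, 6): z = 42.8 − 1.5 + 725.19 = 766.5 m.

766.5 m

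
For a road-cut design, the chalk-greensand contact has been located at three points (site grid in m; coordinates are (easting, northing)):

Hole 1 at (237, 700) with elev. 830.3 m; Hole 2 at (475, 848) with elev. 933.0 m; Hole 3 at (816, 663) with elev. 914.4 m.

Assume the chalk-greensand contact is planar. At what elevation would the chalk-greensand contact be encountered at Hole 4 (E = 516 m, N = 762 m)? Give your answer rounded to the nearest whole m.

904 m

Two edge vectors: Hole 1→Hole 2 = (238, 148, 102.7), Hole 1→Hole 3 = (579, -37, 84.1).
Normal n = (Hole 1→Hole 2) × (Hole 1→Hole 3) = (16246.7, 39447.5, -94498).
So ∂z/∂E = −n_x/n_z = 0.17193 and ∂z/∂N = −n_y/n_z = 0.41744.
Intercept c from Hole 1: 830.3 − 40.75 − 292.21 = 497.34.
At (516, 762): z = 88.7 + 318.1 + 497.34 = 904.1 m.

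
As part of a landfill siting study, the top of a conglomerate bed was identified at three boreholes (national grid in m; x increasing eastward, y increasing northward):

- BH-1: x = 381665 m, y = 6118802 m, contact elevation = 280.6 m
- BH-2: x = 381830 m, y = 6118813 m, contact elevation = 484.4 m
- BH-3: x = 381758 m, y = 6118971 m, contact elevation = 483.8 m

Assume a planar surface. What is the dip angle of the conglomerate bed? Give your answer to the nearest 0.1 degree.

Let the plane be z = a·x + b·y + c.
BH-2−BH-1: 165a + 11b = 203.8;  BH-3−BH-1: 93a + 169b = 203.2.
Solving gives a = 1.19898, b = 0.54257.
Gradient magnitude |∇z| = √(a² + b²) = √(1.43755 + 0.29439) = 1.31603.
True dip = arctan(1.31603) = 52.8°, dipping toward WSW (azimuth ≈ 246°).

52.8°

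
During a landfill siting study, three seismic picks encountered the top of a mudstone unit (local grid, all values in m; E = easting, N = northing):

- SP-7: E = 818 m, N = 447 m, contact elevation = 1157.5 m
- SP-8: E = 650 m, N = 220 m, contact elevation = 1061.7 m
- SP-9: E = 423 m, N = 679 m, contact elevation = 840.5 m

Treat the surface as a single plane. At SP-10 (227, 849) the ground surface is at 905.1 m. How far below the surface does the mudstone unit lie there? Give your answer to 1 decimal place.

228.5 m

Let the plane be z = a·E + b·N + c.
SP-8−SP-7: −168a − 227b = −95.8;  SP-9−SP-7: −395a + 232b = −317.
Solving gives a = 0.73215, b = −0.11983.
Then c = 1157.5 − a·818 − b·447 = 612.16.
At (227, 849): z_contact = 166.20 − 101.74 + 612.16 = 676.63 m.
Depth below ground = 905.1 − 676.63 = 228.5 m.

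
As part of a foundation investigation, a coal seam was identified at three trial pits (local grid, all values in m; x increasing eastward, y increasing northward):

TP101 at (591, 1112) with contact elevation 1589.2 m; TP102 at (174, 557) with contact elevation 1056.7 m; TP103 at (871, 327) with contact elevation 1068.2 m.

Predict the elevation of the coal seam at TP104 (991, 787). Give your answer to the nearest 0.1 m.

1449.3 m

Two edge vectors: TP101→TP102 = (-417, -555, -532.5), TP101→TP103 = (280, -785, -521).
Normal n = (TP101→TP102) × (TP101→TP103) = (-128857.5, -366357, 482745).
So ∂z/∂x = −n_x/n_z = 0.266927 and ∂z/∂y = −n_y/n_z = 0.758904.
Intercept c from TP101: 1589.2 − 157.75 − 843.90 = 587.55.
At (991, 787): z = 264.5 + 597.3 + 587.55 = 1449.3 m.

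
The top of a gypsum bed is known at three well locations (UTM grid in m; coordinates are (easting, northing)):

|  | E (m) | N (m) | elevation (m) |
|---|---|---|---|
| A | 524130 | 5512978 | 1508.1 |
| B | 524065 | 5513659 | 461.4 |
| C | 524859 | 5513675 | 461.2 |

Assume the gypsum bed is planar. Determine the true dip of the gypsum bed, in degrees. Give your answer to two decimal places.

56.91°

Two edge vectors: A→B = (-65, 681, -1046.7), A→C = (729, 697, -1046.9).
Normal n = (A→B) × (A→C) = (16611, -831092.8, -541754).
So ∂z/∂E = −n_x/n_z = 0.03066 and ∂z/∂N = −n_y/n_z = −1.53408.
Gradient magnitude |∇z| = √(a² + b²) = √(0.00094 + 2.35339) = 1.53438.
True dip = arctan(1.53438) = 56.91°, dipping toward N (azimuth ≈ 359°).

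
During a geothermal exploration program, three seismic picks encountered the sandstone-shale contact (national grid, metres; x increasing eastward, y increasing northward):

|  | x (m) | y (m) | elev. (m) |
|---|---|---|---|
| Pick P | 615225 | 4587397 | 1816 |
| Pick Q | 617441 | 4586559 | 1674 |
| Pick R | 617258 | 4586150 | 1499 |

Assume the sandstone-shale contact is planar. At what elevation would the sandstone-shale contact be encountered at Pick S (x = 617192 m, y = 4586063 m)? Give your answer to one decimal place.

1459.5 m

Let the plane be z = a·x + b·y + c.
Pick Q−Pick P: 2216a − 838b = −142;  Pick R−Pick P: 2033a − 1247b = −317.
Solving gives a = 0.083582304, b = 0.390475400.
Then c = 1816 − a·615225 − b·4587397 = −1840871.60.
At (617192, 4586063): z = 51586.3 + 1790744.8 − 1840871.60 = 1459.5 m.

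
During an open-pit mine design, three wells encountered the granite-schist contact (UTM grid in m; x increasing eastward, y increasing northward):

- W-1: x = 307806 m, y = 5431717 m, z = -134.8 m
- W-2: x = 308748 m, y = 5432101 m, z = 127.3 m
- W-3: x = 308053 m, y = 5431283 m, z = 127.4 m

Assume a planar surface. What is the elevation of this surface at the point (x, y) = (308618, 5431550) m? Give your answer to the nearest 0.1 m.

271.3 m

Two edge vectors: W-1→W-2 = (942, 384, 262.1), W-1→W-3 = (247, -434, 262.2).
Normal n = (W-1→W-2) × (W-1→W-3) = (214436.2, -182253.7, -503676).
So ∂z/∂x = −n_x/n_z = 0.425742342 and ∂z/∂y = −n_y/n_z = −0.361847100.
Intercept c from W-1: -134.8 − 131046.05 + 1965451.05 = 1834270.20.
At (308618, 5431550): z = 131391.8 − 1965390.6 + 1834270.20 = 271.3 m.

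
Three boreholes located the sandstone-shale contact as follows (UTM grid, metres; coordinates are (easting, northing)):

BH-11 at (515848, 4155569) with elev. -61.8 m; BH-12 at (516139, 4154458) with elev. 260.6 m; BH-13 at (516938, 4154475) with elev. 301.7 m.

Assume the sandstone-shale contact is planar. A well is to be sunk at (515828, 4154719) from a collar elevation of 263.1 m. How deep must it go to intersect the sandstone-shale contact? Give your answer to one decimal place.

92.1 m

Two edge vectors: BH-11→BH-12 = (291, -1111, 322.4), BH-11→BH-13 = (1090, -1094, 363.5).
Normal n = (BH-11→BH-12) × (BH-11→BH-13) = (-51142.9, 245637.5, 892636).
So ∂z/∂E = −n_x/n_z = 0.057294239 and ∂z/∂N = −n_y/n_z = −0.275182157.
Intercept c from BH-11: -61.8 − 29555.12 + 1143538.44 = 1113921.52.
At (515828, 4154719): z_contact = 29553.97 − 1143304.54 + 1113921.52 = 170.96 m.
Depth below ground = 263.1 − 170.96 = 92.1 m.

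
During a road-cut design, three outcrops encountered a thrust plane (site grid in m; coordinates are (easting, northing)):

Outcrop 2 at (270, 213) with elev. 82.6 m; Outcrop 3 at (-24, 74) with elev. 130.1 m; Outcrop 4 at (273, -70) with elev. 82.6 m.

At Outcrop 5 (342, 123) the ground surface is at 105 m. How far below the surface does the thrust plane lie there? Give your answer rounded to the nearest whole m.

34 m

Two edge vectors: Outcrop 2→Outcrop 3 = (-294, -139, 47.5), Outcrop 2→Outcrop 4 = (3, -283, 0).
Normal n = (Outcrop 2→Outcrop 3) × (Outcrop 2→Outcrop 4) = (13442.5, 142.5, 83619).
So ∂z/∂E = −n_x/n_z = −0.16076 and ∂z/∂N = −n_y/n_z = −0.00170.
Intercept c from Outcrop 2: 82.6 + 43.40 + 0.36 = 126.37.
At (342, 123): z_contact = −55.0 − 0.2 + 126.37 = 71.2 m.
Depth below ground = 105 − 71.2 = 34 m.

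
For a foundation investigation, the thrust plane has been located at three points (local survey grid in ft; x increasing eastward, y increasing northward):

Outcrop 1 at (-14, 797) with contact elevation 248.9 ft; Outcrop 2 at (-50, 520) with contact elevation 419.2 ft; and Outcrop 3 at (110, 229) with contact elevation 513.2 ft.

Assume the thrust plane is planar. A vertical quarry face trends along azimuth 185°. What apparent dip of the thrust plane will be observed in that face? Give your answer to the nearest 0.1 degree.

Let the plane be z = a·x + b·y + c.
Outcrop 2−Outcrop 1: −36a − 277b = 170.3;  Outcrop 3−Outcrop 1: 124a − 568b = 264.3.
Solving gives a = −0.42922, b = −0.55902.
Unit vector along 185° is (sin 185°, cos 185°) = (-0.0872, -0.9962).
Slope in that direction = a·(-0.0872) + b·(-0.9962) = 0.59430.
Apparent dip = arctan|0.59430| = 30.7° (true dip is 35.2°, so apparent ≤ true as expected).

30.7°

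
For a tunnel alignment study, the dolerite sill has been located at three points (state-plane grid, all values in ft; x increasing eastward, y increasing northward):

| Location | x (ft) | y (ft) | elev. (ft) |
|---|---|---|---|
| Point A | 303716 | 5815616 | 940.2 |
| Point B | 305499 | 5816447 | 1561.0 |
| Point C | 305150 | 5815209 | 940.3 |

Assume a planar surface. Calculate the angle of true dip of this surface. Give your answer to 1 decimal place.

25.8°

Two edge vectors: Point A→Point B = (1783, 831, 620.8), Point A→Point C = (1434, -407, 0.1).
Normal n = (Point A→Point B) × (Point A→Point C) = (252748.7, 890048.9, -1917335).
So ∂z/∂x = −n_x/n_z = 0.13182 and ∂z/∂y = −n_y/n_z = 0.46421.
Gradient magnitude |∇z| = √(a² + b²) = √(0.01738 + 0.21549) = 0.48257.
True dip = arctan(0.48257) = 25.8°, dipping toward SSW (azimuth ≈ 196°).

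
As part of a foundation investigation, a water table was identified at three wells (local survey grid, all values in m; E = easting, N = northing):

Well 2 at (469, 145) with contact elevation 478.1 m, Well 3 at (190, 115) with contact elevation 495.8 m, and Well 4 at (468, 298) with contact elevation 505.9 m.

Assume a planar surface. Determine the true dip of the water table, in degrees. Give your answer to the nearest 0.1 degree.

11.3°

Two edge vectors: Well 2→Well 3 = (-279, -30, 17.7), Well 2→Well 4 = (-1, 153, 27.8).
Normal n = (Well 2→Well 3) × (Well 2→Well 4) = (-3542.1, 7738.5, -42717).
So ∂z/∂E = −n_x/n_z = −0.08292 and ∂z/∂N = −n_y/n_z = 0.18116.
Gradient magnitude |∇z| = √(a² + b²) = √(0.00688 + 0.03282) = 0.19923.
True dip = arctan(0.19923) = 11.3°, dipping toward SSE (azimuth ≈ 155°).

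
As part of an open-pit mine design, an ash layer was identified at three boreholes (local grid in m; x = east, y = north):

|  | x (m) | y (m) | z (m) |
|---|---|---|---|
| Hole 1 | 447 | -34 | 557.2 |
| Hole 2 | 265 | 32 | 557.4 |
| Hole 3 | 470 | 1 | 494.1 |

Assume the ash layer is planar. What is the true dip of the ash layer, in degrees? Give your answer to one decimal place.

Let the plane be z = a·x + b·y + c.
Hole 2−Hole 1: −182a + 66b = 0.2;  Hole 3−Hole 1: 23a + 35b = −63.1.
Solving gives a = −0.52885, b = −1.45532.
Gradient magnitude |∇z| = √(a² + b²) = √(0.27969 + 2.11797) = 1.54844.
True dip = arctan(1.54844) = 57.1°, dipping toward NNE (azimuth ≈ 020°).

57.1°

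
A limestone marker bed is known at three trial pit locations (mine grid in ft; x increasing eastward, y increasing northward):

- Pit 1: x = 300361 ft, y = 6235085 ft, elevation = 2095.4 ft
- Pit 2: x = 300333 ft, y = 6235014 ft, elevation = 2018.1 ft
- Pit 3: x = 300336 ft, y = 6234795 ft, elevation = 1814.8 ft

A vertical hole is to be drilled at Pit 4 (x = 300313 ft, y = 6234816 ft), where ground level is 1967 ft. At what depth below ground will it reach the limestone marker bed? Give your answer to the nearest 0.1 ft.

Let the plane be z = a·x + b·y + c.
Pit 2−Pit 1: −28a − 71b = −77.3;  Pit 3−Pit 1: −25a − 290b = −280.6.
Solving gives a = 0.393128448, b = 0.933695823.
Then c = 2095.4 − a·300361 − b·6235085 = −5937657.88.
At (300313, 6234816): z_contact = 118061.58 + 5821421.66 − 5937657.88 = 1825.37 ft.
Depth below ground = 1967 − 1825.37 = 141.6 ft.

141.6 ft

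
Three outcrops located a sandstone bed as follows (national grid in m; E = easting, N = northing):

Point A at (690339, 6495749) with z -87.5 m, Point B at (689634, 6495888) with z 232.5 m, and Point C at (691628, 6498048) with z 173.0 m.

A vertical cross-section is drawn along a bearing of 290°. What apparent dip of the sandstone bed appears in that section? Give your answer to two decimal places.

Let the plane be z = a·E + b·N + c.
Point B−Point A: −705a + 139b = 320;  Point C−Point A: 1289a + 2299b = 260.5.
Solving gives a = −0.38860, b = 0.33119.
Unit vector along 290° is (sin 290°, cos 290°) = (-0.9397, 0.3420).
Slope in that direction = a·(-0.9397) + b·(0.3420) = 0.47844.
Apparent dip = arctan|0.47844| = 25.57° (true dip is 27.0°, so apparent ≤ true as expected).

25.57°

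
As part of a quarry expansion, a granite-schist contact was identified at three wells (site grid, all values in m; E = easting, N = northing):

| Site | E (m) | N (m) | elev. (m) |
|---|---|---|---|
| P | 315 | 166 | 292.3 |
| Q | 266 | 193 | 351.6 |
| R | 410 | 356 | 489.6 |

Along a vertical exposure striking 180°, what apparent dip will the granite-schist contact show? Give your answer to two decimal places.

Let the plane be z = a·E + b·N + c.
Q−P: −49a + 27b = 59.3;  R−P: 95a + 190b = 197.3.
Solving gives a = −0.50020, b = 1.28852.
Unit vector along 180° is (sin 180°, cos 180°) = (0.0000, -1.0000).
Slope in that direction = a·(0.0000) + b·(-1.0000) = −1.28852.
Apparent dip = arctan|1.28852| = 52.19° (true dip is 54.1°, so apparent ≤ true as expected).

52.19°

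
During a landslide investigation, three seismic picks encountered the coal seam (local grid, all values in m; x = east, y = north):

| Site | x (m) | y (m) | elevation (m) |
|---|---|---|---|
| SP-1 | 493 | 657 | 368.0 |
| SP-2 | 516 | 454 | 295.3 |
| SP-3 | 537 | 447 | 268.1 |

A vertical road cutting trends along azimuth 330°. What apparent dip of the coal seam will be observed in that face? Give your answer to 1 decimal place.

Two edge vectors: SP-1→SP-2 = (23, -203, -72.7), SP-1→SP-3 = (44, -210, -99.9).
Normal n = (SP-1→SP-2) × (SP-1→SP-3) = (5012.7, -901.1, 4102).
So ∂z/∂x = −n_x/n_z = −1.22201 and ∂z/∂y = −n_y/n_z = 0.21967.
Unit vector along 330° is (sin 330°, cos 330°) = (-0.5000, 0.8660).
Slope in that direction = a·(-0.5000) + b·(0.8660) = 0.80125.
Apparent dip = arctan|0.80125| = 38.7° (true dip is 51.2°, so apparent ≤ true as expected).

38.7°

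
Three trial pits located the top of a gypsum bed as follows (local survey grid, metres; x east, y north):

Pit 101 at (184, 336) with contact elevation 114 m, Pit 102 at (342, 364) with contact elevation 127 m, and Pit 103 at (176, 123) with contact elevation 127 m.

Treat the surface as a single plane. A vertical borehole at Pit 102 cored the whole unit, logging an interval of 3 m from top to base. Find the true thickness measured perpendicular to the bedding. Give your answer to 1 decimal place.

Two edge vectors: Pit 101→Pit 102 = (158, 28, 13), Pit 101→Pit 103 = (-8, -213, 13).
Normal n = (Pit 101→Pit 102) × (Pit 101→Pit 103) = (3133, -2158, -33430).
So ∂z/∂x = −n_x/n_z = 0.09372 and ∂z/∂y = −n_y/n_z = −0.06455.
|∇z| = √(a²+b²) = 0.11380, so dip δ = arctan(0.11380) = 6.49°.
True thickness = vertical thickness × cos δ = 3 × cos 6.49° = 3.0 m.

3.0 m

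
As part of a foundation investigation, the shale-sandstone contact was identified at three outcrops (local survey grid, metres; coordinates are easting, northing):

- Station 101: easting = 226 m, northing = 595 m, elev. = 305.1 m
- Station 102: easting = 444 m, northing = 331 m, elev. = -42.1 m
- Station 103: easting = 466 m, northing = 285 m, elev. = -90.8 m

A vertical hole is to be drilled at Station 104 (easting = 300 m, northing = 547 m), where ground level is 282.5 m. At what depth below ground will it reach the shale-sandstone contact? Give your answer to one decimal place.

Let the plane be z = a·easting + b·northing + c.
Station 102−Station 101: 218a − 264b = −347.2;  Station 103−Station 101: 240a − 310b = −395.9.
Solving gives a = −0.73801, b = 0.70573.
Then c = 305.1 − a·226 − b·595 = 51.98.
At (300, 547): z_contact = −221.40 + 386.04 + 51.98 = 216.61 m.
Depth below ground = 282.5 − 216.61 = 65.9 m.

65.9 m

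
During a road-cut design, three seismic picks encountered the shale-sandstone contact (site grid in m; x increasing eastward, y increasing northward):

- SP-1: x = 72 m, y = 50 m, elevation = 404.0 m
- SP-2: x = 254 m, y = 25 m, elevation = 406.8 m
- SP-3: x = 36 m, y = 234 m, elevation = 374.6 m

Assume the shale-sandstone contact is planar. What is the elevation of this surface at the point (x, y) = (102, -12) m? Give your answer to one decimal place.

Two edge vectors: SP-1→SP-2 = (182, -25, 2.8), SP-1→SP-3 = (-36, 184, -29.4).
Normal n = (SP-1→SP-2) × (SP-1→SP-3) = (219.8, 5250, 32588).
So ∂z/∂x = −n_x/n_z = −0.00674 and ∂z/∂y = −n_y/n_z = −0.16110.
Intercept c from SP-1: 404 + 0.49 + 8.06 = 412.54.
At (102, -12): z = −0.7 + 1.9 + 412.54 = 413.8 m.

413.8 m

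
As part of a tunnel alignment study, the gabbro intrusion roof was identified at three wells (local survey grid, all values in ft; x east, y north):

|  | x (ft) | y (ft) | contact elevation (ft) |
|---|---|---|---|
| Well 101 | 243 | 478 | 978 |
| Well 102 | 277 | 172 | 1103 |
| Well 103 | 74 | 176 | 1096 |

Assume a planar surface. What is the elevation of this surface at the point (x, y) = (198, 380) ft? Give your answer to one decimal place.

Let the plane be z = a·x + b·y + c.
Well 102−Well 101: 34a − 306b = 125;  Well 103−Well 101: −169a − 302b = 118.
Solving gives a = 0.02649, b = −0.40555.
Then c = 978 − a·243 − b·478 = 1165.42.
At (198, 380): z = 5.2 − 154.1 + 1165.42 = 1016.6 ft.

1016.6 ft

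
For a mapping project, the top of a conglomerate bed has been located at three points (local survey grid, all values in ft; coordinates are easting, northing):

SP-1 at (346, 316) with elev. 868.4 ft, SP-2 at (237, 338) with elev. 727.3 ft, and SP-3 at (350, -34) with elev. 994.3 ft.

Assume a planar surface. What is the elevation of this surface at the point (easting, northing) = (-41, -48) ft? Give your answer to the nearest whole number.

Two edge vectors: SP-1→SP-2 = (-109, 22, -141.1), SP-1→SP-3 = (4, -350, 125.9).
Normal n = (SP-1→SP-2) × (SP-1→SP-3) = (-46615.2, 13158.7, 38062).
So ∂z/∂easting = −n_x/n_z = 1.22472 and ∂z/∂northing = −n_y/n_z = −0.34572.
Intercept c from SP-1: 868.4 − 423.75 + 109.25 = 553.89.
At (-41, -48): z = −50.2 + 16.6 + 553.89 = 520.3 ft.

520 ft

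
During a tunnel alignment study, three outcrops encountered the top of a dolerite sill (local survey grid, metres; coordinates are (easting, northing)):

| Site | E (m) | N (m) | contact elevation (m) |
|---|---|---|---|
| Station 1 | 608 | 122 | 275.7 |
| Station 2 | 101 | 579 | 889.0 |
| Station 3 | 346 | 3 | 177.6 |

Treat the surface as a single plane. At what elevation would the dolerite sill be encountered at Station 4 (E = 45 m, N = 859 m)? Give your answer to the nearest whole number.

1225 m

Let the plane be z = a·E + b·N + c.
Station 2−Station 1: −507a + 457b = 613.3;  Station 3−Station 1: −262a − 119b = −98.1.
Solving gives a = −0.15634, b = 1.16857.
Then c = 275.7 − a·608 − b·122 = 228.19.
At (45, 859): z = −7.0 + 1003.8 + 228.19 = 1225.0 m.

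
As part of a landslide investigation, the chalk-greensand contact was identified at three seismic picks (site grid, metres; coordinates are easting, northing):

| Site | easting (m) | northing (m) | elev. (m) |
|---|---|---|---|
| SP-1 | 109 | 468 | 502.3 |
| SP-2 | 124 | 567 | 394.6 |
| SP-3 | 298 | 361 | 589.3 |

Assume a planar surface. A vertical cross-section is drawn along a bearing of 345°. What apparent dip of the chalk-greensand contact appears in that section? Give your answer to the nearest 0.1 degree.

44.8°

Two edge vectors: SP-1→SP-2 = (15, 99, -107.7), SP-1→SP-3 = (189, -107, 87).
Normal n = (SP-1→SP-2) × (SP-1→SP-3) = (-2910.9, -21660.3, -20316).
So ∂z/∂easting = −n_x/n_z = −0.14328 and ∂z/∂northing = −n_y/n_z = −1.06617.
Unit vector along 345° is (sin 345°, cos 345°) = (-0.2588, 0.9659).
Slope in that direction = a·(-0.2588) + b·(0.9659) = −0.99276.
Apparent dip = arctan|0.99276| = 44.8° (true dip is 47.1°, so apparent ≤ true as expected).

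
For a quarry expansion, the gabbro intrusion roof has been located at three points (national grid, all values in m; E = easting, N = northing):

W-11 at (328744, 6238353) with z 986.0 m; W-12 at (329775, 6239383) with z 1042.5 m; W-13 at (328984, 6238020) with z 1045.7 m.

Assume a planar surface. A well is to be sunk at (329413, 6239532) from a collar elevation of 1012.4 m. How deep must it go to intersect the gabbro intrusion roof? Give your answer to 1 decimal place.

31.2 m

Two edge vectors: W-11→W-12 = (1031, 1030, 56.5), W-11→W-13 = (240, -333, 59.7).
Normal n = (W-11→W-12) × (W-11→W-13) = (80305.5, -47990.7, -590523).
So ∂z/∂E = −n_x/n_z = 0.135990469 and ∂z/∂N = −n_y/n_z = −0.081268130.
Intercept c from W-11: 986 − 44706.05 + 506979.28 = 463259.23.
At (329413, 6239532): z_contact = 44797.03 − 507075.10 + 463259.23 = 981.16 m.
Depth below ground = 1012.4 − 981.16 = 31.2 m.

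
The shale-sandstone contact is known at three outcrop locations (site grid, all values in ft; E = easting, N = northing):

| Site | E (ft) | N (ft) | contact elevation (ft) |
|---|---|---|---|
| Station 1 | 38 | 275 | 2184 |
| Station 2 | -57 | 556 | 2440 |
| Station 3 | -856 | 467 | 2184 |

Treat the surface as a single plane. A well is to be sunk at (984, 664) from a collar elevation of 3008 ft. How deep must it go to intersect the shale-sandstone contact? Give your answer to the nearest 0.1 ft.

242.3 ft

Let the plane be z = a·E + b·N + c.
Station 2−Station 1: −95a + 281b = 256;  Station 3−Station 1: −894a + 192b = 0.
Solving gives a = 0.21098, b = 0.98236.
Then c = 2184 − a·38 − b·275 = 1905.83.
At (984, 664): z_contact = 207.60 + 652.29 + 1905.83 = 2765.72 ft.
Depth below ground = 3008 − 2765.72 = 242.3 ft.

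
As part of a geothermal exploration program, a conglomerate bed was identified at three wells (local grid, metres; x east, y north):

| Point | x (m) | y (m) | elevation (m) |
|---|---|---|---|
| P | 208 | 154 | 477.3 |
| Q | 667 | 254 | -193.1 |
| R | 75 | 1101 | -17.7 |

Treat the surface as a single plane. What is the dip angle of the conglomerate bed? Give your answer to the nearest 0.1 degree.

56.0°

Let the plane be z = a·x + b·y + c.
Q−P: 459a + 100b = −670.4;  R−P: −133a + 947b = −495.
Solving gives a = −1.30671, b = −0.70622.
Gradient magnitude |∇z| = √(a² + b²) = √(1.70748 + 0.49875) = 1.48534.
True dip = arctan(1.48534) = 56.0°, dipping toward ENE (azimuth ≈ 062°).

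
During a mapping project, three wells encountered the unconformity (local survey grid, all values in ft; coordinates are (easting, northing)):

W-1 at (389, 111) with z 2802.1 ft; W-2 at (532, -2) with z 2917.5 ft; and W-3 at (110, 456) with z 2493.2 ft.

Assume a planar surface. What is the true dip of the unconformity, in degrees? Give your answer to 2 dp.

Let the plane be z = a·E + b·N + c.
W-2−W-1: 143a − 113b = 115.4;  W-3−W-1: −279a + 345b = −308.9.
Solving gives a = 0.27557, b = −0.67251.
Gradient magnitude |∇z| = √(a² + b²) = √(0.07594 + 0.45227) = 0.72678.
True dip = arctan(0.72678) = 36.01°, dipping toward NNW (azimuth ≈ 338°).

36.01°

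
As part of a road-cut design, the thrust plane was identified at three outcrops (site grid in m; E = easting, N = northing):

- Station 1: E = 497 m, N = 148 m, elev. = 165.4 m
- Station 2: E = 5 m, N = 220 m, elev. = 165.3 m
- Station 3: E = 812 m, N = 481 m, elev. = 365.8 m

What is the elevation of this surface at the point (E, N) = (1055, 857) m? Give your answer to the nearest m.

Let the plane be z = a·E + b·N + c.
Station 2−Station 1: −492a + 72b = −0.1;  Station 3−Station 1: 315a + 333b = 200.4.
Solving gives a = 0.07754, b = 0.52845.
Then c = 165.4 − a·497 − b·148 = 48.65.
At (1055, 857): z = 81.8 + 452.9 + 48.65 = 583.3 m.

583 m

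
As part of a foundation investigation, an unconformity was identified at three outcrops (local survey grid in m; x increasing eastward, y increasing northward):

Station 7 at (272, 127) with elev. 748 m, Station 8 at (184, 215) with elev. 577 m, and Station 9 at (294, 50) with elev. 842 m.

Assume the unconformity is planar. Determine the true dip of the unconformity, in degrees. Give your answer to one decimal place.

Two edge vectors: Station 7→Station 8 = (-88, 88, -171), Station 7→Station 9 = (22, -77, 94).
Normal n = (Station 7→Station 8) × (Station 7→Station 9) = (-4895, 4510, 4840).
So ∂z/∂x = −n_x/n_z = 1.01136 and ∂z/∂y = −n_y/n_z = −0.93182.
Gradient magnitude |∇z| = √(a² + b²) = √(1.02286 + 0.86829) = 1.37519.
True dip = arctan(1.37519) = 54.0°, dipping toward NW (azimuth ≈ 313°).

54.0°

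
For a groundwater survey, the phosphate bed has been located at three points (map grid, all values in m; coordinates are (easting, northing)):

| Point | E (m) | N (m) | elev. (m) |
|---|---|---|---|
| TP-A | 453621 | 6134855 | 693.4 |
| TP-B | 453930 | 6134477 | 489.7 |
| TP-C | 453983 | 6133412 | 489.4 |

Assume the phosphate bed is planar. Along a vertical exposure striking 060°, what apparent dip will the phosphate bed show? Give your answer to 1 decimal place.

32.0°

Two edge vectors: TP-A→TP-B = (309, -378, -203.7), TP-A→TP-C = (362, -1443, -204).
Normal n = (TP-A→TP-B) × (TP-A→TP-C) = (-216827.1, -10703.4, -309051).
So ∂z/∂E = −n_x/n_z = −0.70159 and ∂z/∂N = −n_y/n_z = −0.03463.
Unit vector along 060° is (sin 60°, cos 60°) = (0.8660, 0.5000).
Slope in that direction = a·(0.8660) + b·(0.5000) = −0.62491.
Apparent dip = arctan|0.62491| = 32.0° (true dip is 35.1°, so apparent ≤ true as expected).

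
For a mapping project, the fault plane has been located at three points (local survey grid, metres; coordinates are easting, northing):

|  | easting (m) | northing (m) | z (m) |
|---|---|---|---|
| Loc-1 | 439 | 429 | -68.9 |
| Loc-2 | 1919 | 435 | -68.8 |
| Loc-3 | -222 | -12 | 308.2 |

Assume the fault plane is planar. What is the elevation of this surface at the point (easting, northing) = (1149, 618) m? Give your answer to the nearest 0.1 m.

Let the plane be z = a·easting + b·northing + c.
Loc-2−Loc-1: 1480a + 6b = 0.1;  Loc-3−Loc-1: −661a − 441b = 377.1.
Solving gives a = 0.003556, b = −0.860432.
Then c = -68.9 − a·439 − b·429 = 298.66.
At (1149, 618): z = 4.1 − 531.7 + 298.66 = -229.0 m.

-229.0 m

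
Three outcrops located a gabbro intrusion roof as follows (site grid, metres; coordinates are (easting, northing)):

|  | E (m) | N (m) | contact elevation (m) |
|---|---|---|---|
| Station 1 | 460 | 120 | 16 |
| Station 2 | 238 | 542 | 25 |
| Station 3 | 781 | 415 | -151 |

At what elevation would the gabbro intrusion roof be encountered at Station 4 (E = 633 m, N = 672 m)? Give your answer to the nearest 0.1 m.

Two edge vectors: Station 1→Station 2 = (-222, 422, 9), Station 1→Station 3 = (321, 295, -167).
Normal n = (Station 1→Station 2) × (Station 1→Station 3) = (-73129, -34185, -200952).
So ∂z/∂E = −n_x/n_z = −0.36391 and ∂z/∂N = −n_y/n_z = −0.17012.
Intercept c from Station 1: 16 + 167.40 + 20.41 = 203.81.
At (633, 672): z = −230.4 − 114.3 + 203.81 = -140.9 m.

-140.9 m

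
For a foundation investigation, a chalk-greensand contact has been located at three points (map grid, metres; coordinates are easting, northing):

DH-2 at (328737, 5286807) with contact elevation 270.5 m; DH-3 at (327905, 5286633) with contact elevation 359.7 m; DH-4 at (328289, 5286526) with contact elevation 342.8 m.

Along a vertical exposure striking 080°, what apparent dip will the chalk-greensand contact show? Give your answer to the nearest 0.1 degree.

Let the plane be z = a·easting + b·northing + c.
DH-3−DH-2: −832a − 174b = 89.2;  DH-4−DH-2: −448a − 281b = 72.3.
Solving gives a = −0.08011, b = −0.12957.
Unit vector along 080° is (sin 80°, cos 80°) = (0.9848, 0.1736).
Slope in that direction = a·(0.9848) + b·(0.1736) = −0.10140.
Apparent dip = arctan|0.10140| = 5.8° (true dip is 8.7°, so apparent ≤ true as expected).

5.8°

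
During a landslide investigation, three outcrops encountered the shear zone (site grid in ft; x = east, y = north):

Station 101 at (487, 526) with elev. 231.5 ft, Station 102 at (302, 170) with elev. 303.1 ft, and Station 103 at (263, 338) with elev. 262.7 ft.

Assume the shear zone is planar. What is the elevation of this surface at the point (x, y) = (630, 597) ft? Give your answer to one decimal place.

Two edge vectors: Station 101→Station 102 = (-185, -356, 71.6), Station 101→Station 103 = (-224, -188, 31.2).
Normal n = (Station 101→Station 102) × (Station 101→Station 103) = (2353.6, -10266.4, -44964).
So ∂z/∂x = −n_x/n_z = 0.05234 and ∂z/∂y = −n_y/n_z = −0.22832.
Intercept c from Station 101: 231.5 − 25.49 + 120.10 = 326.11.
At (630, 597): z = 33.0 − 136.3 + 326.11 = 222.8 ft.

222.8 ft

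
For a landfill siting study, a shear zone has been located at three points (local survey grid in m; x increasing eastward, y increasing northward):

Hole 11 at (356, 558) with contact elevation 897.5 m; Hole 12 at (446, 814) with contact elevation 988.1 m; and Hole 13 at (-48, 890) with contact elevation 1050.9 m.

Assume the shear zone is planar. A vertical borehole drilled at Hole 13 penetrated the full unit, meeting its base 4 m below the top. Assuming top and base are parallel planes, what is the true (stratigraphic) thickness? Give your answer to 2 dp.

Two edge vectors: Hole 11→Hole 12 = (90, 256, 90.6), Hole 11→Hole 13 = (-404, 332, 153.4).
Normal n = (Hole 11→Hole 12) × (Hole 11→Hole 13) = (9191.2, -50408.4, 133304).
So ∂z/∂x = −n_x/n_z = −0.06895 and ∂z/∂y = −n_y/n_z = 0.37815.
|∇z| = √(a²+b²) = 0.38438, so dip δ = arctan(0.38438) = 21.03°.
True thickness = vertical thickness × cos δ = 4 × cos 21.03° = 3.73 m.

3.73 m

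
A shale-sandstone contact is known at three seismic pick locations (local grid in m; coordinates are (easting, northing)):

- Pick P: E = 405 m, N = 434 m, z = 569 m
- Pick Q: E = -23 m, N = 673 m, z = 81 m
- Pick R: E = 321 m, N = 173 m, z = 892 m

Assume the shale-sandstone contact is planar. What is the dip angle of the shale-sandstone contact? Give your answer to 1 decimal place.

Let the plane be z = a·E + b·N + c.
Pick Q−Pick P: −428a + 239b = −488;  Pick R−Pick P: −84a − 261b = 323.
Solving gives a = 0.38071, b = −1.36007.
Gradient magnitude |∇z| = √(a² + b²) = √(0.14494 + 1.84980) = 1.41235.
True dip = arctan(1.41235) = 54.7°, dipping toward NNW (azimuth ≈ 344°).

54.7°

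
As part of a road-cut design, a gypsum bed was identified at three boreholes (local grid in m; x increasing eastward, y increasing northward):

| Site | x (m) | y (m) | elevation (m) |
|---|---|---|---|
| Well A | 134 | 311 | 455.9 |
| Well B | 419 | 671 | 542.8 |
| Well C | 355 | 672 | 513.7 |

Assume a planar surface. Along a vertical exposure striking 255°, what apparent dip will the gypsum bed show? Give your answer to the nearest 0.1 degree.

Let the plane be z = a·x + b·y + c.
Well B−Well A: 285a + 360b = 86.9;  Well C−Well A: 221a + 361b = 57.8.
Solving gives a = 0.45286, b = −0.11712.
Unit vector along 255° is (sin 255°, cos 255°) = (-0.9659, -0.2588).
Slope in that direction = a·(-0.9659) + b·(-0.2588) = −0.40711.
Apparent dip = arctan|0.40711| = 22.2° (true dip is 25.1°, so apparent ≤ true as expected).

22.2°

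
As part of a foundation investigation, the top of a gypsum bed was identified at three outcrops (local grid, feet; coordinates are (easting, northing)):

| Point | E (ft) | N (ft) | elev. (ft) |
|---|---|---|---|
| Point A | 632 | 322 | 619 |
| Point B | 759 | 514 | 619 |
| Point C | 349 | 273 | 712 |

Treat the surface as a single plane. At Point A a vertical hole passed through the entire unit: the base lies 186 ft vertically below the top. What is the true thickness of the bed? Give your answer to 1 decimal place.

169.9 ft

Let the plane be z = a·E + b·N + c.
Point B−Point A: 127a + 192b = 0;  Point C−Point A: −283a − 49b = 93.
Solving gives a = −0.37113, b = 0.24548.
|∇z| = √(a²+b²) = 0.44497, so dip δ = arctan(0.44497) = 23.99°.
True thickness = vertical thickness × cos δ = 186 × cos 23.99° = 169.9 ft.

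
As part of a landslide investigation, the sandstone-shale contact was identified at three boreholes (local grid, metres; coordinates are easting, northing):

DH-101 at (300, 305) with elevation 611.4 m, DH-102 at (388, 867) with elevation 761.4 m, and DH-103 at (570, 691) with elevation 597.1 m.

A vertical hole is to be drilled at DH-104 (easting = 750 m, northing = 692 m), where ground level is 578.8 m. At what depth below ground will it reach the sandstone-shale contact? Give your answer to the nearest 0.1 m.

82.1 m

Let the plane be z = a·easting + b·northing + c.
DH-102−DH-101: 88a + 562b = 150;  DH-103−DH-101: 270a + 386b = −14.3.
Solving gives a = −0.55987, b = 0.35457.
Then c = 611.4 − a·300 − b·305 = 671.22.
At (750, 692): z_contact = −419.90 + 245.36 + 671.22 = 496.68 m.
Depth below ground = 578.8 − 496.68 = 82.1 m.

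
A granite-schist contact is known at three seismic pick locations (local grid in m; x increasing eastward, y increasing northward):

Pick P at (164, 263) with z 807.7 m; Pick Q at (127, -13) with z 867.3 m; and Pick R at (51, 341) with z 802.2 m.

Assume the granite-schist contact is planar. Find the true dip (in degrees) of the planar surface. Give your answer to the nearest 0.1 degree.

12.6°

Let the plane be z = a·x + b·y + c.
Pick Q−Pick P: −37a − 276b = 59.6;  Pick R−Pick P: −113a + 78b = −5.5.
Solving gives a = −0.09188, b = −0.20362.
Gradient magnitude |∇z| = √(a² + b²) = √(0.00844 + 0.04146) = 0.22339.
True dip = arctan(0.22339) = 12.6°, dipping toward NNE (azimuth ≈ 024°).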